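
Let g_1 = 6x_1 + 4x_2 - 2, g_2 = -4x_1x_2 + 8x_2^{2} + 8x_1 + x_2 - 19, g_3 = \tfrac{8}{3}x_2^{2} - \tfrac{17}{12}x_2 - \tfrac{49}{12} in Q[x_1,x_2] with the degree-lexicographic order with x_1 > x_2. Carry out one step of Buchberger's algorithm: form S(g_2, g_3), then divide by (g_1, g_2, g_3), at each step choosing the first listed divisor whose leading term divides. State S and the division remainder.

S(g_2, g_3) = -2x_2^{3} - \tfrac{47}{32}x_1x_2 - \tfrac{1}{4}x_2^{2} + \tfrac{49}{32}x_1 + \tfrac{19}{4}x_2; remainder on division = 0.

lcm(LM(g_2), LM(g_3)) = x_1x_2^{2}.
S = (lcm/LT(g_2))·g_2 − (lcm/LT(g_3))·g_3 = -2x_2^{3} - \tfrac{47}{32}x_1x_2 - \tfrac{1}{4}x_2^{2} + \tfrac{49}{32}x_1 + \tfrac{19}{4}x_2.
Reduce S modulo (g_1, g_2, g_3) in that order:
  leading term x_2^{3}: subtract (-\tfrac{3}{4}x_2)·g_3 from -2x_2^{3} - \tfrac{47}{32}x_1x_2 - \tfrac{1}{4}x_2^{2} + \tfrac{49}{32}x_1 + \tfrac{19}{4}x_2 → -\tfrac{47}{32}x_1x_2 - \tfrac{21}{16}x_2^{2} + \tfrac{49}{32}x_1 + \tfrac{27}{16}x_2
  leading term x_1x_2: subtract (-\tfrac{47}{192}x_2)·g_1 from -\tfrac{47}{32}x_1x_2 - \tfrac{21}{16}x_2^{2} + \tfrac{49}{32}x_1 + \tfrac{27}{16}x_2 → -\tfrac{1}{3}x_2^{2} + \tfrac{49}{32}x_1 + \tfrac{115}{96}x_2
  leading term x_2^{2}: subtract (-\tfrac{1}{8})·g_3 from -\tfrac{1}{3}x_2^{2} + \tfrac{49}{32}x_1 + \tfrac{115}{96}x_2 → \tfrac{49}{32}x_1 + \tfrac{49}{48}x_2 - \tfrac{49}{96}
  leading term x_1: subtract (\tfrac{49}{192})·g_1 from \tfrac{49}{32}x_1 + \tfrac{49}{48}x_2 - \tfrac{49}{96} → 0
The remainder is 0, so this S-polynomial contributes no new basis element.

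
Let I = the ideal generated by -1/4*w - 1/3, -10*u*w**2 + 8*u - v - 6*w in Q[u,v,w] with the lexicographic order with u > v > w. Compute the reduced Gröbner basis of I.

This is the nonlinear analogue of row-reducing a linear system.

f_1 = -1/4*w - 1/3, LT = w.
f_2 = -10*u*w**2 + 8*u - v - 6*w, LT = u*w**2.

S(f_1,f_2): lcm = u*w**2. S = 4/3*u*w + 4/5*u - 1/10*v - 3/5*w.
  leading term u*w: subtract (-16/3*u)·f_1 from 4/3*u*w + 4/5*u - 1/10*v - 3/5*w → -44/45*u - 1/10*v - 3/5*w
  leading term u: no divisor's leading term divides it; move -44/45*u to the remainder.
  leading term v: no divisor's leading term divides it; move -1/10*v to the remainder.
  leading term w: subtract (12/5)·f_1 from -3/5*w → 4/5
  leading term 1: no divisor's leading term divides it; move 4/5 to the remainder.
  remainder -44/45*u - 1/10*v + 4/5 ≠ 0; add g_3 = -44/45*u - 1/10*v + 4/5 to the basis.

The other S-polynomials (S(f_1,g_3), S(f_2,g_3)) all reduce to 0 modulo the current basis, so we have a Gröbner basis.
Inter-reduce: drop elements whose leading term is divisible by another's, tail-reduce, and make monic.

G = {u + 9/88*v - 9/11, w + 4/3}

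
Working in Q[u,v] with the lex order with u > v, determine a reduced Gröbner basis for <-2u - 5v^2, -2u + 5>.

G = {u - 5/2, v^2 + 1}

This is the nonlinear analogue of row-reducing a linear system.

f_1 = -2u - 5v^2, LT = u.
f_2 = -2u + 5, LT = u.

S(f_1,f_2): lcm = u. S = 5/2v^2 + 5/2.
  reduce S modulo (f_1, f_2):
  remainder 5/2v^2 + 5/2 ≠ 0; add g_3 = 5/2v^2 + 5/2 to the basis.

The other S-polynomials (S(f_1,g_3), S(f_2,g_3)) all reduce to 0 modulo the current basis, so we have a Gröbner basis.
Inter-reduce: drop elements whose leading term is divisible by another's, tail-reduce, and make monic.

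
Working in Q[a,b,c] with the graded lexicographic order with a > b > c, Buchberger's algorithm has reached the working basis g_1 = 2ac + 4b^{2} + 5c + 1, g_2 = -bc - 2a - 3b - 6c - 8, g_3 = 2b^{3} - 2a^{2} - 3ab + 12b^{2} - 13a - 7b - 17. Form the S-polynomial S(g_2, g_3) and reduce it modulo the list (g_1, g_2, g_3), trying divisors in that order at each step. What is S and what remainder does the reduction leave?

lcm(LM(g_2), LM(g_3)) = b^{3}c.
S = (lcm/LT(g_2))·g_2 − (lcm/LT(g_3))·g_3 = a^{2}c + 2ab^{2} + \tfrac{3}{2}abc + 3b^{3} + \tfrac{13}{2}ac + 8b^{2} + \tfrac{7}{2}bc + \tfrac{17}{2}c.
Reduce S modulo (g_1, g_2, g_3) in that order:
  leading term a^{2}c: subtract (\tfrac{1}{2}a)·g_1 from a^{2}c + 2ab^{2} + \tfrac{3}{2}abc + 3b^{3} + \tfrac{13}{2}ac + 8b^{2} + \tfrac{7}{2}bc + \tfrac{17}{2}c → \tfrac{3}{2}abc + 3b^{3} + 4ac + 8b^{2} + \tfrac{7}{2}bc - \tfrac{1}{2}a + \tfrac{17}{2}c
  leading term abc: subtract (\tfrac{3}{4}b)·g_1 from \tfrac{3}{2}abc + 3b^{3} + 4ac + 8b^{2} + \tfrac{7}{2}bc - \tfrac{1}{2}a + \tfrac{17}{2}c → 4ac + 8b^{2} - \tfrac{1}{4}bc - \tfrac{1}{2}a - \tfrac{3}{4}b + \tfrac{17}{2}c
  leading term ac: subtract (2)·g_1 from 4ac + 8b^{2} - \tfrac{1}{4}bc - \tfrac{1}{2}a - \tfrac{3}{4}b + \tfrac{17}{2}c → -\tfrac{1}{4}bc - \tfrac{1}{2}a - \tfrac{3}{4}b - \tfrac{3}{2}c - 2
  leading term bc: subtract (\tfrac{1}{4})·g_2 from -\tfrac{1}{4}bc - \tfrac{1}{2}a - \tfrac{3}{4}b - \tfrac{3}{2}c - 2 → 0
The remainder is 0, so this S-polynomial contributes no new basis element.

S(g_2, g_3) = a^{2}c + 2ab^{2} + \tfrac{3}{2}abc + 3b^{3} + \tfrac{13}{2}ac + 8b^{2} + \tfrac{7}{2}bc + \tfrac{17}{2}c; remainder on division = 0.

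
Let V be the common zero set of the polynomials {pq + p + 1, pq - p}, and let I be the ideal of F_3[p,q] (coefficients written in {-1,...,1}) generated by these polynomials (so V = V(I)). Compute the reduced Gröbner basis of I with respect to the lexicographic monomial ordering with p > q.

G = {p - 1, q - 1}

f_1 = pq + p + 1, LT = pq.
f_2 = pq - p, LT = pq.

S(f_1,f_2): lcm = pq. S = -p + 1.
  leading term p: no divisor's leading term divides it; move -p to the remainder.
  leading term 1: no divisor's leading term divides it; move 1 to the remainder.
  remainder -p + 1 ≠ 0; add g_3 = -p + 1 to the basis.

S(f_1,g_3): lcm = pq. S = p + q + 1.
  leading term p: subtract (-1)·g_3 from p + q + 1 → q - 1
  leading term q: no divisor's leading term divides it; move q to the remainder.
  leading term 1: no divisor's leading term divides it; move -1 to the remainder.
  remainder q - 1 ≠ 0; add g_4 = q - 1 to the basis.

The other S-polynomials (S(f_2,g_3), S(f_1,g_4), S(f_2,g_4), S(g_3,g_4)) all reduce to 0 modulo the current basis, so we have a Gröbner basis.
Inter-reduce: drop elements whose leading term is divisible by another's, tail-reduce, and make monic.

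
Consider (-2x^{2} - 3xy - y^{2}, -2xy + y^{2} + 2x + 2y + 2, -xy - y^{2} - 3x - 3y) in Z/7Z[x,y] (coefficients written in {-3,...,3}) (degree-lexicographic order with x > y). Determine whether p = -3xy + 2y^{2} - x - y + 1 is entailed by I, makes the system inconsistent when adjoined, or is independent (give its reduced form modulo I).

First compute the reduced Gröbner basis of I by Buchberger's algorithm.
f_1 = -2x^{2} - 3xy - y^{2}, LT = x^{2}.
f_2 = -2xy + y^{2} + 2x + 2y + 2, LT = xy.
f_3 = -xy - y^{2} - 3x - 3y, LT = xy.

S(f_1,f_2): lcm = x^{2}y. S = 2xy^{2} - 3y^{3} + x^{2} + xy + x.
  leading term xy^{2}: subtract (-y)·f_2 from 2xy^{2} - 3y^{3} + x^{2} + xy + x → -2y^{3} + x^{2} + 3xy + 2y^{2} + x + 2y
  leading term y^{3}: no divisor's leading term divides it; move -2y^{3} to the remainder.
  leading term x^{2}: subtract (3)·f_1 from x^{2} + 3xy + 2y^{2} + x + 2y → -2xy - 2y^{2} + x + 2y
  leading term xy: subtract (1)·f_2 from -2xy - 2y^{2} + x + 2y → -3y^{2} - x - 2
  leading term y^{2}: no divisor's leading term divides it; move -3y^{2} to the remainder.
  leading term x: no divisor's leading term divides it; move -x to the remainder.
  leading term 1: no divisor's leading term divides it; move -2 to the remainder.
  remainder -2y^{3} - 3y^{2} - x - 2 ≠ 0; add h_4 = -2y^{3} - 3y^{2} - x - 2 to the basis.

S(f_1,f_3): lcm = x^{2}y. S = -3xy^{2} - 3y^{3} - 3x^{2} - 3xy.
  leading term xy^{2}: subtract (-2y)·f_2 from -3xy^{2} - 3y^{3} - 3x^{2} - 3xy → -y^{3} - 3x^{2} + xy - 3y^{2} - 3y
  leading term y^{3}: subtract (-3)·h_4 from -y^{3} - 3x^{2} + xy - 3y^{2} - 3y → -3x^{2} + xy + 2y^{2} - 3x - 3y + 1
  leading term x^{2}: subtract (-2)·f_1 from -3x^{2} + xy + 2y^{2} - 3x - 3y + 1 → 2xy - 3x - 3y + 1
  leading term xy: subtract (-1)·f_2 from 2xy - 3x - 3y + 1 → y^{2} - x - y + 3
  leading term y^{2}: no divisor's leading term divides it; move y^{2} to the remainder.
  leading term x: no divisor's leading term divides it; move -x to the remainder.
  leading term y: no divisor's leading term divides it; move -y to the remainder.
  leading term 1: no divisor's leading term divides it; move 3 to the remainder.
  remainder y^{2} - x - y + 3 ≠ 0; add h_5 = y^{2} - x - y + 3 to the basis.

S(f_2,f_3): lcm = xy. S = 2y^{2} + 3x + 3y - 1.
  leading term y^{2}: subtract (2)·h_5 from 2y^{2} + 3x + 3y - 1 → -2x - 2y
  leading term x: no divisor's leading term divides it; move -2x to the remainder.
  leading term y: no divisor's leading term divides it; move -2y to the remainder.
  remainder -2x - 2y ≠ 0; add h_6 = -2x - 2y to the basis.

The other S-polynomials (S(f_1,h_4), S(f_2,h_4), S(f_3,h_4), S(f_1,h_5), S(f_2,h_5), S(f_3,h_5), S(h_4,h_5), S(f_1,h_6), S(f_2,h_6), S(f_3,h_6), S(h_4,h_6), S(h_5,h_6)) all reduce to 0 modulo the current basis, so we have a Gröbner basis.
Inter-reduce: drop elements whose leading term is divisible by another's, tail-reduce, and make monic.
Reduced Gröbner basis: {y^{2} + 3, x + y}.
Label its elements g_1 = y^{2} + 3, g_2 = x + y.

Reduce p = -3xy + 2y^{2} - x - y + 1 modulo G:
  leading term xy: subtract (-3y)·g_2 from -3xy + 2y^{2} - x - y + 1 → -2y^{2} - x - y + 1
  leading term y^{2}: subtract (-2)·g_1 from -2y^{2} - x - y + 1 → -x - y
  leading term x: subtract (-1)·g_2 from -x - y → 0
  normal form = 0.
Since the normal form is 0, p ∈ I.

-3xy + 2y^{2} - x - y + 1 lies in I (it reduces to 0).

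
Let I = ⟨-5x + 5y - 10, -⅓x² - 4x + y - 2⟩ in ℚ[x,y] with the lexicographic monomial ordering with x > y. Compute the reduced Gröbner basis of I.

G = {x - y + 2, y² + 5y - 14}

This is the nonlinear analogue of row-reducing a linear system.

f_1 = -5x + 5y - 10, LT = x.
f_2 = -⅓x² - 4x + y - 2, LT = x².

S(f_1,f_2): lcm = x². S = -xy - 10x + 3y - 6.
  leading term xy: subtract (⅕y)·f_1 from -xy - 10x + 3y - 6 → -10x - y² + 5y - 6
  leading term x: subtract (2)·f_1 from -10x - y² + 5y - 6 → -y² - 5y + 14
  leading term y²: no divisor's leading term divides it; move -y² to the remainder.
  leading term y: no divisor's leading term divides it; move -5y to the remainder.
  leading term 1: no divisor's leading term divides it; move 14 to the remainder.
  remainder -y² - 5y + 14 ≠ 0; add g_3 = -y² - 5y + 14 to the basis.

S(f_1,g_3): leading monomials are coprime, so the S-polynomial reduces to 0 (Buchberger's first criterion).
S(f_2,g_3): leading monomials are coprime, so the S-polynomial reduces to 0 (Buchberger's first criterion).
Every S-polynomial of the final basis reduces to 0, so we have a Gröbner basis.
Inter-reduce: drop elements whose leading term is divisible by another's, tail-reduce, and make monic.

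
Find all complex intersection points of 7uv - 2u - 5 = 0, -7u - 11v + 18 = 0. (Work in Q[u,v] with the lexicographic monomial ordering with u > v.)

Compute a lex Gröbner basis by Buchberger's algorithm.
f_1 = 7uv - 2u - 5, LT = uv.
f_2 = -7u - 11v + 18, LT = u.

S(f_1,f_2): lcm = uv. S = -\tfrac{2}{7}u - \tfrac{11}{7}v^{2} + \tfrac{18}{7}v - \tfrac{5}{7}.
  leading term u: subtract (\tfrac{2}{49})·f_2 from -\tfrac{2}{7}u - \tfrac{11}{7}v^{2} + \tfrac{18}{7}v - \tfrac{5}{7} → -\tfrac{11}{7}v^{2} + \tfrac{148}{49}v - \tfrac{71}{49}
  leading term v^{2}: no divisor's leading term divides it; move -\tfrac{11}{7}v^{2} to the remainder.
  leading term v: no divisor's leading term divides it; move \tfrac{148}{49}v to the remainder.
  leading term 1: no divisor's leading term divides it; move -\tfrac{71}{49} to the remainder.
  remainder -\tfrac{11}{7}v^{2} + \tfrac{148}{49}v - \tfrac{71}{49} ≠ 0; add h_3 = -\tfrac{11}{7}v^{2} + \tfrac{148}{49}v - \tfrac{71}{49} to the basis.

The other S-polynomials (S(f_1,h_3), S(f_2,h_3)) all reduce to 0 modulo the current basis, so we have a Gröbner basis.
Inter-reduce: drop elements whose leading term is divisible by another's, tail-reduce, and make monic.
Reduced Gröbner basis: {u + \tfrac{11}{7}v - \tfrac{18}{7}, v^{2} - \tfrac{148}{77}v + \tfrac{71}{77}}.

From the last basis element, v^{2} - \tfrac{148}{77}v + \tfrac{71}{77} = 0, so v takes values in {71/77, 1}. Each choice, substituted upward through the basis, yields the corresponding point(s) of the solution set.
  v = 71/77: the earlier basis element becomes u - \tfrac{55}{49} = 0, giving u = 55/49 — point (55/49, 71/77).
  v = 1: the earlier basis element becomes u - 1 = 0, giving u = 1 — point (1, 1).
Each listed point satisfies every original equation (direct substitution).

{(55/49, 71/77), (1, 1)}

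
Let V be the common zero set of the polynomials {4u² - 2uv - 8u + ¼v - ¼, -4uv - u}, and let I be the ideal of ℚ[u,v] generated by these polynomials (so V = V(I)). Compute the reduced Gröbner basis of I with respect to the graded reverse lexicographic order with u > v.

G = {u² - 15/8u + 1/16v - 1/16, uv + ¼u, v² - ¾v - ¼}

Buchberger's algorithm terminates because the ascending chain of leading-term ideals stabilizes.

f_1 = 4u² - 2uv - 8u + ¼v - ¼, LT = u².
f_2 = -4uv - u, LT = uv.

S(f_1,f_2): lcm = u²v. S = -½uv² - ¼u² - 2uv + 1/16v² - 1/16v.
  leading term uv²: subtract (⅛v)·f_2 from -½uv² - ¼u² - 2uv + 1/16v² - 1/16v → -¼u² - 15/8uv + 1/16v² - 1/16v
  leading term u²: subtract (-1/16)·f_1 from -¼u² - 15/8uv + 1/16v² - 1/16v → -2uv + 1/16v² - ½u - 3/64v - 1/64
  leading term uv: subtract (½)·f_2 from -2uv + 1/16v² - ½u - 3/64v - 1/64 → 1/16v² - 3/64v - 1/64
  leading term v²: no divisor's leading term divides it; move 1/16v² to the remainder.
  leading term v: no divisor's leading term divides it; move -3/64v to the remainder.
  leading term 1: no divisor's leading term divides it; move -1/64 to the remainder.
  remainder 1/16v² - 3/64v - 1/64 ≠ 0; add g_3 = 1/16v² - 3/64v - 1/64 to the basis.

S(f_1,g_3): leading monomials are coprime, so the S-polynomial reduces to 0 (Buchberger's first criterion).
S(f_2,g_3): lcm = uv². S = uv + ¼u.
  leading term uv: subtract (-¼)·f_2 from uv + ¼u → 0
  remainder 0.

Every S-polynomial of the final basis reduces to 0, so we have a Gröbner basis.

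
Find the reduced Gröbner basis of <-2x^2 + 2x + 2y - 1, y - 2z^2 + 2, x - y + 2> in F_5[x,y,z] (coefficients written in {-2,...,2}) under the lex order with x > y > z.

G = {x - 2z^2 - 1, y - 2z^2 + 2, z^4}

f_1 = -2x^2 + 2x + 2y - 1, LT = x^2.
f_2 = y - 2z^2 + 2, LT = y.
f_3 = x - y + 2, LT = x.

S(f_1,f_2): leading monomials are coprime, so the S-polynomial reduces to 0 (Buchberger's first criterion).
S(f_1,f_3): lcm = x^2. S = xy + 2x - y - 2.
  leading term xy: subtract (x)·f_2 from xy + 2x - y - 2 → 2xz^2 - y - 2
  leading term xz^2: subtract (2z^2)·f_3 from 2xz^2 - y - 2 → 2yz^2 - y + z^2 - 2
  leading term yz^2: subtract (2z^2)·f_2 from 2yz^2 - y + z^2 - 2 → -y - z^4 + 2z^2 - 2
  leading term y: subtract (-1)·f_2 from -y - z^4 + 2z^2 - 2 → -z^4
  leading term z^4: no divisor's leading term divides it; move -z^4 to the remainder.
  remainder -z^4 ≠ 0; add g_4 = -z^4 to the basis.

S(f_2,f_3): leading monomials are coprime, so the S-polynomial reduces to 0 (Buchberger's first criterion).
S(f_1,g_4): leading monomials are coprime, so the S-polynomial reduces to 0 (Buchberger's first criterion).
S(f_2,g_4): leading monomials are coprime, so the S-polynomial reduces to 0 (Buchberger's first criterion).
S(f_3,g_4): leading monomials are coprime, so the S-polynomial reduces to 0 (Buchberger's first criterion).
Every S-polynomial of the final basis reduces to 0, so we have a Gröbner basis.
Inter-reduce: drop elements whose leading term is divisible by another's, tail-reduce, and make monic.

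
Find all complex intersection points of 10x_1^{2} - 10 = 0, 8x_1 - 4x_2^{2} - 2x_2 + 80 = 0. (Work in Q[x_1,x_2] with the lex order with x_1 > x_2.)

{(-1, -9/2), (-1, 4), (1, -1/4 + sqrt(353)/4), (1, -sqrt(353)/4 - 1/4)}

Compute a lex Gröbner basis by Buchberger's algorithm.
f_1 = 10x_1^{2} - 10, LT = x_1^{2}.
f_2 = 8x_1 - 4x_2^{2} - 2x_2 + 80, LT = x_1.

S(f_1,f_2): lcm = x_1^{2}. S = \tfrac{1}{2}x_1x_2^{2} + \tfrac{1}{4}x_1x_2 - 10x_1 - 1.
  leading term x_1x_2^{2}: subtract (\tfrac{1}{16}x_2^{2})·f_2 from \tfrac{1}{2}x_1x_2^{2} + \tfrac{1}{4}x_1x_2 - 10x_1 - 1 → \tfrac{1}{4}x_1x_2 - 10x_1 + \tfrac{1}{4}x_2^{4} + \tfrac{1}{8}x_2^{3} - 5x_2^{2} - 1
  leading term x_1x_2: subtract (\tfrac{1}{32}x_2)·f_2 from \tfrac{1}{4}x_1x_2 - 10x_1 + \tfrac{1}{4}x_2^{4} + \tfrac{1}{8}x_2^{3} - 5x_2^{2} - 1 → -10x_1 + \tfrac{1}{4}x_2^{4} + \tfrac{1}{4}x_2^{3} - \tfrac{79}{16}x_2^{2} - \tfrac{5}{2}x_2 - 1
  leading term x_1: subtract (-\tfrac{5}{4})·f_2 from -10x_1 + \tfrac{1}{4}x_2^{4} + \tfrac{1}{4}x_2^{3} - \tfrac{79}{16}x_2^{2} - \tfrac{5}{2}x_2 - 1 → \tfrac{1}{4}x_2^{4} + \tfrac{1}{4}x_2^{3} - \tfrac{159}{16}x_2^{2} - 5x_2 + 99
  leading term x_2^{4}: no divisor's leading term divides it; move \tfrac{1}{4}x_2^{4} to the remainder.
  leading term x_2^{3}: no divisor's leading term divides it; move \tfrac{1}{4}x_2^{3} to the remainder.
  leading term x_2^{2}: no divisor's leading term divides it; move -\tfrac{159}{16}x_2^{2} to the remainder.
  leading term x_2: no divisor's leading term divides it; move -5x_2 to the remainder.
  leading term 1: no divisor's leading term divides it; move 99 to the remainder.
  remainder \tfrac{1}{4}x_2^{4} + \tfrac{1}{4}x_2^{3} - \tfrac{159}{16}x_2^{2} - 5x_2 + 99 ≠ 0; add h_3 = \tfrac{1}{4}x_2^{4} + \tfrac{1}{4}x_2^{3} - \tfrac{159}{16}x_2^{2} - 5x_2 + 99 to the basis.

The other S-polynomials (S(f_1,h_3), S(f_2,h_3)) all reduce to 0 modulo the current basis, so we have a Gröbner basis.
Inter-reduce: drop elements whose leading term is divisible by another's, tail-reduce, and make monic.
Reduced Gröbner basis: {x_1 - \tfrac{1}{2}x_2^{2} - \tfrac{1}{4}x_2 + 10, x_2^{4} + x_2^{3} - \tfrac{159}{4}x_2^{2} - 20x_2 + 396}.

The lex basis is triangular: the last element involves only x_2. Solving x_2^{4} + x_2^{3} - \tfrac{159}{4}x_2^{2} - 20x_2 + 396 = 0 gives x_2 ∈ {-9/2, 4, -1/4 + sqrt(353)/4, -sqrt(353)/4 - 1/4}; substituting each value into the earlier elements determines the remaining variables.
  x_2 = -9/2: the earlier basis element becomes x_1 + 1 = 0, giving x_1 = -1 — point (-1, -9/2).
  x_2 = 4: the earlier basis element becomes x_1 + 1 = 0, giving x_1 = -1 — point (-1, 4).
  x_2 = -1/4 + sqrt(353)/4: the earlier basis element becomes x_1 - 1 = 0, giving x_1 = 1 — point (1, -1/4 + sqrt(353)/4).
  x_2 = -sqrt(353)/4 - 1/4: the earlier basis element becomes x_1 - 1 = 0, giving x_1 = 1 — point (1, -sqrt(353)/4 - 1/4).
Check: every point annihilates each of the original generators.
Zero-dimensionality of the ideal guarantees finitely many solutions over ℂ.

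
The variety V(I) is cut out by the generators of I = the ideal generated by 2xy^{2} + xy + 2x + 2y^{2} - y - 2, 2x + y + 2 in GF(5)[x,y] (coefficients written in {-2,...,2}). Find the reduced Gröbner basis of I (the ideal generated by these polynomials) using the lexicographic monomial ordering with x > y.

G = {x - 2y + 1, y^{3} - 2y^{2} - 2y - 1}

The reduced Gröbner basis is the canonical form of the ideal for this ordering.

f_1 = 2xy^{2} + xy + 2x + 2y^{2} - y - 2, LT = xy^{2}.
f_2 = 2x + y + 2, LT = x.

S(f_1,f_2): lcm = xy^{2}. S = -2xy + x + 2y^{3} + 2y - 1.
  leading term xy: subtract (-y)·f_2 from -2xy + x + 2y^{3} + 2y - 1 → x + 2y^{3} + y^{2} - y - 1
  leading term x: subtract (-2)·f_2 from x + 2y^{3} + y^{2} - y - 1 → 2y^{3} + y^{2} + y - 2
  leading term y^{3}: no divisor's leading term divides it; move 2y^{3} to the remainder.
  leading term y^{2}: no divisor's leading term divides it; move y^{2} to the remainder.
  leading term y: no divisor's leading term divides it; move y to the remainder.
  leading term 1: no divisor's leading term divides it; move -2 to the remainder.
  remainder 2y^{3} + y^{2} + y - 2 ≠ 0; add g_3 = 2y^{3} + y^{2} + y - 2 to the basis.

The other S-polynomials (S(f_1,g_3), S(f_2,g_3)) all reduce to 0 modulo the current basis, so we have a Gröbner basis.
Inter-reduce: drop elements whose leading term is divisible by another's, tail-reduce, and make monic.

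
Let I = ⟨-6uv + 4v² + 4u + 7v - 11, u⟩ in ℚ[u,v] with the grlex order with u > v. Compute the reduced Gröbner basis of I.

G = {v² + 7/4v - 11/4, u}

f_1 = -6uv + 4v² + 4u + 7v - 11, LT = uv.
f_2 = u, LT = u.

S(f_1,f_2): lcm = uv. S = -⅔v² - ⅔u - 7/6v + 11/6.
  leading term v²: no divisor's leading term divides it; move -⅔v² to the remainder.
  leading term u: subtract (-⅔)·f_2 from -⅔u - 7/6v + 11/6 → -7/6v + 11/6
  leading term v: no divisor's leading term divides it; move -7/6v to the remainder.
  leading term 1: no divisor's leading term divides it; move 11/6 to the remainder.
  remainder -⅔v² - 7/6v + 11/6 ≠ 0; add g_3 = -⅔v² - 7/6v + 11/6 to the basis.

The other S-polynomials (S(f_1,g_3), S(f_2,g_3)) all reduce to 0 modulo the current basis, so we have a Gröbner basis.
Inter-reduce: drop elements whose leading term is divisible by another's, tail-reduce, and make monic.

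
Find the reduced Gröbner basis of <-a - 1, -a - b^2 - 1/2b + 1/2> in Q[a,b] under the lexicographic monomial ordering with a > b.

This is the nonlinear analogue of row-reducing a linear system.

f_1 = -a - 1, LT = a.
f_2 = -a - b^2 - 1/2b + 1/2, LT = a.

S(f_1,f_2): lcm = a. S = -b^2 - 1/2b + 3/2.
  leading term b^2: no divisor's leading term divides it; move -b^2 to the remainder.
  leading term b: no divisor's leading term divides it; move -1/2b to the remainder.
  leading term 1: no divisor's leading term divides it; move 3/2 to the remainder.
  remainder -b^2 - 1/2b + 3/2 ≠ 0; add g_3 = -b^2 - 1/2b + 3/2 to the basis.

S(f_1,g_3): leading monomials are coprime, so the S-polynomial reduces to 0 (Buchberger's first criterion).
S(f_2,g_3): leading monomials are coprime, so the S-polynomial reduces to 0 (Buchberger's first criterion).
Every S-polynomial of the final basis reduces to 0, so we have a Gröbner basis.
Inter-reduce: drop elements whose leading term is divisible by another's, tail-reduce, and make monic.

G = {a + 1, b^2 + 1/2b - 3/2}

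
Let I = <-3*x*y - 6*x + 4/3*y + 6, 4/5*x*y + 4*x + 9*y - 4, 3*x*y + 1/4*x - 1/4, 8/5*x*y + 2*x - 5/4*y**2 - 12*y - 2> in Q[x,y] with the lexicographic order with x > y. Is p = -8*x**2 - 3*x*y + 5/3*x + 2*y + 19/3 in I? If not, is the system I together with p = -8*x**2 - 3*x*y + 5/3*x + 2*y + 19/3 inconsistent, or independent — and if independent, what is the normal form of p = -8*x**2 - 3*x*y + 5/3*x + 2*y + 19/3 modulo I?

First compute the reduced Gröbner basis of I by Buchberger's algorithm.
f_1 = -3*x*y - 6*x + 4/3*y + 6, LT = x*y.
f_2 = 4/5*x*y + 4*x + 9*y - 4, LT = x*y.
f_3 = 3*x*y + 1/4*x - 1/4, LT = x*y.
f_4 = 8/5*x*y + 2*x - 5/4*y**2 - 12*y - 2, LT = x*y.

S(f_1,f_2): lcm = x*y. S = -3*x - 421/36*y + 3.
  reduce S modulo (f_1, f_2, f_3, f_4):
  remainder -3*x - 421/36*y + 3 ≠ 0; add h_5 = -3*x - 421/36*y + 3 to the basis.

S(f_1,f_3): lcm = x*y. S = 23/12*x - 4/9*y - 23/12.
  reduce S modulo (f_1, f_2, f_3, f_4, h_5):
  remainder -10259/1296*y ≠ 0; add h_6 = -10259/1296*y to the basis.

The other S-polynomials (S(f_1,f_4), S(f_2,f_3), S(f_2,f_4), S(f_3,f_4), S(f_1,h_5), S(f_2,h_5), S(f_3,h_5), S(f_4,h_5), S(f_1,h_6), S(f_2,h_6), S(f_3,h_6), S(f_4,h_6), S(h_5,h_6)) all reduce to 0 modulo the current basis, so we have a Gröbner basis.
Inter-reduce: drop elements whose leading term is divisible by another's, tail-reduce, and make monic.
Reduced Gröbner basis: {x - 1, y}.
Label its elements g_1 = x - 1, g_2 = y.

Reduce p = -8*x**2 - 3*x*y + 5/3*x + 2*y + 19/3 modulo G:
  leading term x**2: subtract (-8*x)·g_1 from -8*x**2 - 3*x*y + 5/3*x + 2*y + 19/3 → -3*x*y - 19/3*x + 2*y + 19/3
  leading term x*y: subtract (-3*y)·g_1 from -3*x*y - 19/3*x + 2*y + 19/3 → -19/3*x - y + 19/3
  leading term x: subtract (-19/3)·g_1 from -19/3*x - y + 19/3 → -y
  leading term y: subtract (-1)·g_2 from -y → 0
  normal form = 0.
Since the normal form is 0, p ∈ I.

-8*x**2 - 3*x*y + 5/3*x + 2*y + 19/3 lies in I (it reduces to 0).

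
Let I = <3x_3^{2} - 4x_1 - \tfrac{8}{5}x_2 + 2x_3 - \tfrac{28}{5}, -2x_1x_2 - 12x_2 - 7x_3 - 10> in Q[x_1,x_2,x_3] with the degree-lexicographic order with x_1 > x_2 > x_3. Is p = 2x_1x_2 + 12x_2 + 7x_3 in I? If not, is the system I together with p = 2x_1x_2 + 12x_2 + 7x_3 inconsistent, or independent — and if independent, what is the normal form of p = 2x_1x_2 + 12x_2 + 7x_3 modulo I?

Adjoining 2x_1x_2 + 12x_2 + 7x_3 makes the ideal the whole ring: the system is inconsistent.

First compute the reduced Gröbner basis of I by Buchberger's algorithm.
f_1 = 3x_3^{2} - 4x_1 - \tfrac{8}{5}x_2 + 2x_3 - \tfrac{28}{5}, LT = x_3^{2}.
f_2 = -2x_1x_2 - 12x_2 - 7x_3 - 10, LT = x_1x_2.

The S-polynomials (S(f_1,f_2)) all reduce to 0 modulo the current basis, so we have a Gröbner basis.
Inter-reduce: drop elements whose leading term is divisible by another's, tail-reduce, and make monic.
Reduced Gröbner basis: {x_1x_2 + 6x_2 + \tfrac{7}{2}x_3 + 5, x_3^{2} - \tfrac{4}{3}x_1 - \tfrac{8}{15}x_2 + \tfrac{2}{3}x_3 - \tfrac{28}{15}}.
Label its elements g_1 = x_1x_2 + 6x_2 + \tfrac{7}{2}x_3 + 5, g_2 = x_3^{2} - \tfrac{4}{3}x_1 - \tfrac{8}{15}x_2 + \tfrac{2}{3}x_3 - \tfrac{28}{15}.

Reduce p = 2x_1x_2 + 12x_2 + 7x_3 modulo G:
  leading term x_1x_2: subtract (2)·g_1 from 2x_1x_2 + 12x_2 + 7x_3 → -10
  leading term 1: no divisor's leading term divides it; move -10 to the remainder.
  normal form = -10.
The normal form is nonzero, so p ∉ I. Since p minus its normal form lies in I, I + (p) = I + (r) where r = -10; decide whether this ideal is the whole ring.
Here r = -10 is a nonzero constant, hence a unit: 1 ∈ I + (p), the Gröbner basis of I + (p) is {1}, and the enlarged system has no common solution — adjoining p is inconsistent.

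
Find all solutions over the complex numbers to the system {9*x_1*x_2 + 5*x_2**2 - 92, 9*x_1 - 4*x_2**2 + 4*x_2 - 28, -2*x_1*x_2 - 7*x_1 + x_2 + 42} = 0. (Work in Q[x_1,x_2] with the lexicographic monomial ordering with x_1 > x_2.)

{(4, 2)}

Compute a lex Gröbner basis by Buchberger's algorithm.
f_1 = 9*x_1*x_2 + 5*x_2**2 - 92, LT = x_1*x_2.
f_2 = 9*x_1 - 4*x_2**2 + 4*x_2 - 28, LT = x_1.
f_3 = -2*x_1*x_2 - 7*x_1 + x_2 + 42, LT = x_1*x_2.

S(f_1,f_2): lcm = x_1*x_2. S = 4/9*x_2**3 + 1/9*x_2**2 + 28/9*x_2 - 92/9.
  leading term x_2**3: no divisor's leading term divides it; move 4/9*x_2**3 to the remainder.
  leading term x_2**2: no divisor's leading term divides it; move 1/9*x_2**2 to the remainder.
  leading term x_2: no divisor's leading term divides it; move 28/9*x_2 to the remainder.
  leading term 1: no divisor's leading term divides it; move -92/9 to the remainder.
  remainder 4/9*x_2**3 + 1/9*x_2**2 + 28/9*x_2 - 92/9 ≠ 0; add h_4 = 4/9*x_2**3 + 1/9*x_2**2 + 28/9*x_2 - 92/9 to the basis.

S(f_1,f_3): lcm = x_1*x_2. S = -7/2*x_1 + 5/9*x_2**2 + 1/2*x_2 + 97/9.
  leading term x_1: subtract (-7/18)·f_2 from -7/2*x_1 + 5/9*x_2**2 + 1/2*x_2 + 97/9 → -x_2**2 + 37/18*x_2 - 1/9
  leading term x_2**2: no divisor's leading term divides it; move -x_2**2 to the remainder.
  leading term x_2: no divisor's leading term divides it; move 37/18*x_2 to the remainder.
  leading term 1: no divisor's leading term divides it; move -1/9 to the remainder.
  remainder -x_2**2 + 37/18*x_2 - 1/9 ≠ 0; add h_5 = -x_2**2 + 37/18*x_2 - 1/9 to the basis.

S(f_3,h_4): lcm = x_1*x_2**3. S = 13/4*x_1*x_2**2 - 7*x_1*x_2 + 23*x_1 - 1/2*x_2**3 - 21*x_2**2.
  leading term x_1*x_2**2: subtract (13/36*x_2)·f_1 from 13/4*x_1*x_2**2 - 7*x_1*x_2 + 23*x_1 - 1/2*x_2**3 - 21*x_2**2 → -7*x_1*x_2 + 23*x_1 - 83/36*x_2**3 - 21*x_2**2 + 299/9*x_2
  leading term x_1*x_2: subtract (-7/9)·f_1 from -7*x_1*x_2 + 23*x_1 - 83/36*x_2**3 - 21*x_2**2 + 299/9*x_2 → 23*x_1 - 83/36*x_2**3 - 154/9*x_2**2 + 299/9*x_2 - 644/9
  leading term x_1: subtract (23/9)·f_2 from 23*x_1 - 83/36*x_2**3 - 154/9*x_2**2 + 299/9*x_2 - 644/9 → -83/36*x_2**3 - 62/9*x_2**2 + 23*x_2
  leading term x_2**3: subtract (-83/16)·h_4 from -83/36*x_2**3 - 62/9*x_2**2 + 23*x_2 → -101/16*x_2**2 + 1409/36*x_2 - 1909/36
  leading term x_2**2: subtract (101/16)·h_5 from -101/16*x_2**2 + 1409/36*x_2 - 1909/36 → 7535/288*x_2 - 7535/144
  leading term x_2: no divisor's leading term divides it; move 7535/288*x_2 to the remainder.
  leading term 1: no divisor's leading term divides it; move -7535/144 to the remainder.
  remainder 7535/288*x_2 - 7535/144 ≠ 0; add h_6 = 7535/288*x_2 - 7535/144 to the basis.

The other S-polynomials (S(f_2,f_3), S(f_1,h_4), S(f_2,h_4), S(f_1,h_5), S(f_2,h_5), S(f_3,h_5), S(h_4,h_5), S(f_1,h_6), S(f_2,h_6), S(f_3,h_6), S(h_4,h_6), S(h_5,h_6)) all reduce to 0 modulo the current basis, so we have a Gröbner basis.
Inter-reduce: drop elements whose leading term is divisible by another's, tail-reduce, and make monic.
Reduced Gröbner basis: {x_1 - 4, x_2 - 2}.

Since the basis is lex-ordered, x_2 - 2 is univariate in x_2. Its roots are {2}. Back-substituting each root into the other basis elements fixes the other coordinates.
  x_2 = 2: the earlier basis element becomes x_1 - 4 = 0, giving x_1 = 4 — point (4, 2).
Substituting each solution back into the original system confirms all equations vanish.
A lex Gröbner basis triangularizes the system, enabling back-substitution.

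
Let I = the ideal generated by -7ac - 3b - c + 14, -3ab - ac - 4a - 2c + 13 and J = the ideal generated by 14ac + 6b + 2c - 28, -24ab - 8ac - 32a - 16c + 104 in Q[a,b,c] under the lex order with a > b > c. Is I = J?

For a fixed monomial order, each ideal has a unique reduced Gröbner basis; comparing bases decides equality.
Buchberger on the first generating set:
f_1 = -7ac - 3b - c + 14, LT = ac.
f_2 = -3ab - ac - 4a - 2c + 13, LT = ab.

S(f_1,f_2): lcm = abc. S = -1/3ac^2 - 4/3ac + 3/7b^2 + 1/7bc - 2b - 2/3c^2 + 13/3c.
  leading term ac^2: subtract (1/21c)·f_1 from -1/3ac^2 - 4/3ac + 3/7b^2 + 1/7bc - 2b - 2/3c^2 + 13/3c → -4/3ac + 3/7b^2 + 2/7bc - 2b - 13/21c^2 + 11/3c
  leading term ac: subtract (4/21)·f_1 from -4/3ac + 3/7b^2 + 2/7bc - 2b - 13/21c^2 + 11/3c → 3/7b^2 + 2/7bc - 10/7b - 13/21c^2 + 27/7c - 8/3
  leading term b^2: no divisor's leading term divides it; move 3/7b^2 to the remainder.
  leading term bc: no divisor's leading term divides it; move 2/7bc to the remainder.
  leading term b: no divisor's leading term divides it; move -10/7b to the remainder.
  leading term c^2: no divisor's leading term divides it; move -13/21c^2 to the remainder.
  leading term c: no divisor's leading term divides it; move 27/7c to the remainder.
  leading term 1: no divisor's leading term divides it; move -8/3 to the remainder.
  remainder 3/7b^2 + 2/7bc - 10/7b - 13/21c^2 + 27/7c - 8/3 ≠ 0; add g_3 = 3/7b^2 + 2/7bc - 10/7b - 13/21c^2 + 27/7c - 8/3 to the basis.

S(f_1,g_3): leading monomials are coprime, so the S-polynomial reduces to 0 (Buchberger's first criterion).
S(f_2,g_3): lcm = ab^2. S = -1/3abc + 14/3ab + 13/9ac^2 - 9ac + 56/9a + 2/3bc - 13/3b.
  leading term abc: subtract (1/21b)·f_1 from -1/3abc + 14/3ab + 13/9ac^2 - 9ac + 56/9a + 2/3bc - 13/3b → 14/3ab + 13/9ac^2 - 9ac + 56/9a + 1/7b^2 + 5/7bc - 5b
  leading term ab: subtract (-14/9)·f_2 from 14/3ab + 13/9ac^2 - 9ac + 56/9a + 1/7b^2 + 5/7bc - 5b → 13/9ac^2 - 95/9ac + 1/7b^2 + 5/7bc - 5b - 28/9c + 182/9
  leading term ac^2: subtract (-13/63c)·f_1 from 13/9ac^2 - 95/9ac + 1/7b^2 + 5/7bc - 5b - 28/9c + 182/9 → -95/9ac + 1/7b^2 + 2/21bc - 5b - 13/63c^2 - 2/9c + 182/9
  leading term ac: subtract (95/63)·f_1 from -95/9ac + 1/7b^2 + 2/21bc - 5b - 13/63c^2 - 2/9c + 182/9 → 1/7b^2 + 2/21bc - 10/21b - 13/63c^2 + 9/7c - 8/9
  leading term b^2: subtract (1/3)·g_3 from 1/7b^2 + 2/21bc - 10/21b - 13/63c^2 + 9/7c - 8/9 → 0
  remainder 0.

Every S-polynomial of the final basis reduces to 0, so we have a Gröbner basis.
Inter-reduce: drop elements whose leading term is divisible by another's, tail-reduce, and make monic.
Reduced Gröbner basis: {ab + 4/3a - 1/7b + 13/21c - 11/3, ac + 3/7b + 1/7c - 2, b^2 + 2/3bc - 10/3b - 13/9c^2 + 9c - 56/9}.

Buchberger on the second generating set:
h_1 = 14ac + 6b + 2c - 28, LT = ac.
h_2 = -24ab - 8ac - 32a - 16c + 104, LT = ab.

S(h_1,h_2): lcm = abc. S = -1/3ac^2 - 4/3ac + 3/7b^2 + 1/7bc - 2b - 2/3c^2 + 13/3c.
  leading term ac^2: subtract (-1/42c)·h_1 from -1/3ac^2 - 4/3ac + 3/7b^2 + 1/7bc - 2b - 2/3c^2 + 13/3c → -4/3ac + 3/7b^2 + 2/7bc - 2b - 13/21c^2 + 11/3c
  leading term ac: subtract (-2/21)·h_1 from -4/3ac + 3/7b^2 + 2/7bc - 2b - 13/21c^2 + 11/3c → 3/7b^2 + 2/7bc - 10/7b - 13/21c^2 + 27/7c - 8/3
  leading term b^2: no divisor's leading term divides it; move 3/7b^2 to the remainder.
  leading term bc: no divisor's leading term divides it; move 2/7bc to the remainder.
  leading term b: no divisor's leading term divides it; move -10/7b to the remainder.
  leading term c^2: no divisor's leading term divides it; move -13/21c^2 to the remainder.
  leading term c: no divisor's leading term divides it; move 27/7c to the remainder.
  leading term 1: no divisor's leading term divides it; move -8/3 to the remainder.
  remainder 3/7b^2 + 2/7bc - 10/7b - 13/21c^2 + 27/7c - 8/3 ≠ 0; add k_3 = 3/7b^2 + 2/7bc - 10/7b - 13/21c^2 + 27/7c - 8/3 to the basis.

S(h_1,k_3): leading monomials are coprime, so the S-polynomial reduces to 0 (Buchberger's first criterion).
S(h_2,k_3): lcm = ab^2. S = -1/3abc + 14/3ab + 13/9ac^2 - 9ac + 56/9a + 2/3bc - 13/3b.
  leading term abc: subtract (-1/42b)·h_1 from -1/3abc + 14/3ab + 13/9ac^2 - 9ac + 56/9a + 2/3bc - 13/3b → 14/3ab + 13/9ac^2 - 9ac + 56/9a + 1/7b^2 + 5/7bc - 5b
  leading term ab: subtract (-7/36)·h_2 from 14/3ab + 13/9ac^2 - 9ac + 56/9a + 1/7b^2 + 5/7bc - 5b → 13/9ac^2 - 95/9ac + 1/7b^2 + 5/7bc - 5b - 28/9c + 182/9
  leading term ac^2: subtract (13/126c)·h_1 from 13/9ac^2 - 95/9ac + 1/7b^2 + 5/7bc - 5b - 28/9c + 182/9 → -95/9ac + 1/7b^2 + 2/21bc - 5b - 13/63c^2 - 2/9c + 182/9
  leading term ac: subtract (-95/126)·h_1 from -95/9ac + 1/7b^2 + 2/21bc - 5b - 13/63c^2 - 2/9c + 182/9 → 1/7b^2 + 2/21bc - 10/21b - 13/63c^2 + 9/7c - 8/9
  leading term b^2: subtract (1/3)·k_3 from 1/7b^2 + 2/21bc - 10/21b - 13/63c^2 + 9/7c - 8/9 → 0
  remainder 0.

Every S-polynomial of the final basis reduces to 0, so we have a Gröbner basis.
Inter-reduce: drop elements whose leading term is divisible by another's, tail-reduce, and make monic.
Reduced Gröbner basis: {ab + 4/3a - 1/7b + 13/21c - 11/3, ac + 3/7b + 1/7c - 2, b^2 + 2/3bc - 10/3b - 13/9c^2 + 9c - 56/9}.

Same reduced basis, so the two generating sets span the same ideal.

Yes, the ideals are equal.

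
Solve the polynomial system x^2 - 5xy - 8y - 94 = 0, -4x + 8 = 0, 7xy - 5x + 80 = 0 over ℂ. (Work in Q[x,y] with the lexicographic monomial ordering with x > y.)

{(2, -5)}

Compute a lex Gröbner basis by Buchberger's algorithm.
f_1 = x^2 - 5xy - 8y - 94, LT = x^2.
f_2 = -4x + 8, LT = x.
f_3 = 7xy - 5x + 80, LT = xy.

S(f_1,f_2): lcm = x^2. S = -5xy + 2x - 8y - 94.
  reduce S modulo (f_1, f_2, f_3):
  remainder -18y - 90 ≠ 0; add h_4 = -18y - 90 to the basis.

The other S-polynomials (S(f_1,f_3), S(f_2,f_3), S(f_1,h_4), S(f_2,h_4), S(f_3,h_4)) all reduce to 0 modulo the current basis, so we have a Gröbner basis.
Inter-reduce: drop elements whose leading term is divisible by another's, tail-reduce, and make monic.
Reduced Gröbner basis: {x - 2, y + 5}.

Since the basis is lex-ordered, y + 5 is univariate in y. Its roots are {-5}. Back-substituting each root into the other basis elements fixes the other coordinates.
  y = -5: the earlier basis element becomes x - 2 = 0, giving x = 2 — point (2, -5).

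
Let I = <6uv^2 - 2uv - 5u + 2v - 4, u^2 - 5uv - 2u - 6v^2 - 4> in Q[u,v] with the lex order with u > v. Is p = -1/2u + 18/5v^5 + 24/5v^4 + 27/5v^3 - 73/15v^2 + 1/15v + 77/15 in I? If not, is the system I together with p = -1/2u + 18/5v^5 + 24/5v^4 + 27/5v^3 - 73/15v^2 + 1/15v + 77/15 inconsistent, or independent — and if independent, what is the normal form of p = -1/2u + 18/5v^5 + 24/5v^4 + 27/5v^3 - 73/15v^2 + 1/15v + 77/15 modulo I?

Adjoining -1/2u + 18/5v^5 + 24/5v^4 + 27/5v^3 - 73/15v^2 + 1/15v + 77/15 makes the ideal the whole ring: the system is inconsistent.

First compute the reduced Gröbner basis of I by Buchberger's algorithm.
f_1 = 6uv^2 - 2uv - 5u + 2v - 4, LT = uv^2.
f_2 = u^2 - 5uv - 2u - 6v^2 - 4, LT = u^2.

S(f_1,f_2): lcm = u^2v^2. S = -1/3u^2v - 5/6u^2 + 5uv^3 + 2uv^2 + 1/3uv - 2/3u + 6v^4 + 4v^2.
  reduce S modulo (f_1, f_2):
  remainder 1/3uv - 2/3u + 6v^4 - 2v^3 - 8/3v^2 + 4/3v - 2 ≠ 0; add h_3 = 1/3uv - 2/3u + 6v^4 - 2v^3 - 8/3v^2 + 4/3v - 2 to the basis.

S(f_1,h_3): lcm = uv^2. S = 5/3uv - 5/6u - 18v^5 + 6v^4 + 8v^3 - 4v^2 + 19/3v - 2/3.
  reduce S modulo (f_1, f_2, h_3):
  remainder 5/2u - 18v^5 - 24v^4 + 18v^3 + 28/3v^2 - 1/3v + 28/3 ≠ 0; add h_4 = 5/2u - 18v^5 - 24v^4 + 18v^3 + 28/3v^2 - 1/3v + 28/3 to the basis.

S(f_1,h_4): lcm = uv^2. S = -1/3uv - 5/6u + 36/5v^7 + 48/5v^6 - 36/5v^5 - 56/15v^4 + 2/15v^3 - 56/15v^2 + 1/3v - 2/3.
  reduce S modulo (f_1, f_2, h_3, h_4):
  remainder 36/5v^7 + 48/5v^6 - 18v^5 - 182/15v^4 + 134/15v^3 - 4/5v^2 + 22/15v + 44/15 ≠ 0; add h_5 = 36/5v^7 + 48/5v^6 - 18v^5 - 182/15v^4 + 134/15v^3 - 4/5v^2 + 22/15v + 44/15 to the basis.

S(h_3,h_4): lcm = uv. S = -2u + 36/5v^6 + 48/5v^5 + 54/5v^4 - 146/15v^3 - 118/15v^2 + 4/15v - 6.
  reduce S modulo (f_1, f_2, h_3, h_4, h_5):
  remainder 36/5v^6 - 24/5v^5 - 42/5v^4 + 14/3v^3 - 2/5v^2 + 22/15 ≠ 0; add h_6 = 36/5v^6 - 24/5v^5 - 42/5v^4 + 14/3v^3 - 2/5v^2 + 22/15 to the basis.

The other S-polynomials (S(f_2,h_3), S(f_2,h_4), S(f_1,h_5), S(f_2,h_5), S(h_3,h_5), S(h_4,h_5), S(f_1,h_6), S(f_2,h_6), S(h_3,h_6), S(h_4,h_6), S(h_5,h_6)) all reduce to 0 modulo the current basis, so we have a Gröbner basis.
Inter-reduce: drop elements whose leading term is divisible by another's, tail-reduce, and make monic.
Reduced Gröbner basis: {u - 36/5v^5 - 48/5v^4 + 36/5v^3 + 56/15v^2 - 2/15v + 56/15, v^6 - 2/3v^5 - 7/6v^4 + 35/54v^3 - 1/18v^2 + 11/54}.
Label its elements g_1 = u - 36/5v^5 - 48/5v^4 + 36/5v^3 + 56/15v^2 - 2/15v + 56/15, g_2 = v^6 - 2/3v^5 - 7/6v^4 + 35/54v^3 - 1/18v^2 + 11/54.

Reduce p = -1/2u + 18/5v^5 + 24/5v^4 + 27/5v^3 - 73/15v^2 + 1/15v + 77/15 modulo G:
  leading term u: subtract (-1/2)·g_1 from -1/2u + 18/5v^5 + 24/5v^4 + 27/5v^3 - 73/15v^2 + 1/15v + 77/15 → 9v^3 - 3v^2 + 7
  leading term v^3: no divisor's leading term divides it; move 9v^3 to the remainder.
  leading term v^2: no divisor's leading term divides it; move -3v^2 to the remainder.
  leading term 1: no divisor's leading term divides it; move 7 to the remainder.
  normal form = 9v^3 - 3v^2 + 7.
The normal form is nonzero, so p ∉ I. Since p minus its normal form lies in I, I + (p) = I + (r) where r = 9v^3 - 3v^2 + 7; decide whether this ideal is the whole ring.
Run Buchberger on G together with r (pairs among the g_i already reduce to 0 since G is a Gröbner basis):
g_1 = u - 36/5v^5 - 48/5v^4 + 36/5v^3 + 56/15v^2 - 2/15v + 56/15, LT = u.
g_2 = v^6 - 2/3v^5 - 7/6v^4 + 35/54v^3 - 1/18v^2 + 11/54, LT = v^6.
r = 9v^3 - 3v^2 + 7, LT = v^3.

S(g_2,r): lcm = v^6. S = -1/3v^5 - 7/6v^4 - 7/54v^3 - 1/18v^2 + 11/54.
  reduce S modulo (g_1, g_2, r):
  remainder 1/54v^2 + 161/162v + 103/162 ≠ 0; add m_4 = 1/54v^2 + 161/162v + 103/162 to the basis.

S(g_2,m_4): lcm = v^6. S = -163/3v^5 - 71/2v^4 + 35/54v^3 - 1/18v^2 + 11/54.
  reduce S modulo (g_1, g_2, r, m_4):
  remainder -51709/27v - 33434/27 ≠ 0; add m_5 = -51709/27v - 33434/27 to the basis.

S(r,m_4): lcm = v^3. S = -54v^2 - 103/3v + 7/9.
  reduce S modulo (g_1, g_2, r, m_4, m_5):
  remainder 1483855/465381 ≠ 0; add m_6 = 1483855/465381 to the basis.

The other S-polynomials (S(g_1,g_2), S(g_1,r), S(g_1,m_4), S(g_1,m_5), S(g_2,m_5), S(r,m_5), S(m_4,m_5), S(g_1,m_6), S(g_2,m_6), S(r,m_6), S(m_4,m_6), S(m_5,m_6)) all reduce to 0 modulo the current basis, so we have a Gröbner basis.
Inter-reduce: drop elements whose leading term is divisible by another's, tail-reduce, and make monic.
Reduced Gröbner basis: {1}.
The reduced Gröbner basis of I + (p) is {1}: the ideal is the whole ring, so the enlarged system has no common solution — adjoining p is inconsistent.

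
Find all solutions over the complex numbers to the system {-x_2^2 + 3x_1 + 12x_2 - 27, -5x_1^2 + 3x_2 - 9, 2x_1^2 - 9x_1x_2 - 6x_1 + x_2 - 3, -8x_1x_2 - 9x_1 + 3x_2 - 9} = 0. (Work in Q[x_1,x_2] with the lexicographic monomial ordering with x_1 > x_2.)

Compute a lex Gröbner basis by Buchberger's algorithm.
f_1 = 3x_1 - x_2^2 + 12x_2 - 27, LT = x_1.
f_2 = -5x_1^2 + 3x_2 - 9, LT = x_1^2.
f_3 = 2x_1^2 - 9x_1x_2 - 6x_1 + x_2 - 3, LT = x_1^2.
f_4 = -8x_1x_2 - 9x_1 + 3x_2 - 9, LT = x_1x_2.

S(f_1,f_2): lcm = x_1^2. S = -1/3x_1x_2^2 + 4x_1x_2 - 9x_1 + 3/5x_2 - 9/5.
  leading term x_1x_2^2: subtract (-1/9x_2^2)·f_1 from -1/3x_1x_2^2 + 4x_1x_2 - 9x_1 + 3/5x_2 - 9/5 → 4x_1x_2 - 9x_1 - 1/9x_2^4 + 4/3x_2^3 - 3x_2^2 + 3/5x_2 - 9/5
  leading term x_1x_2: subtract (4/3x_2)·f_1 from 4x_1x_2 - 9x_1 - 1/9x_2^4 + 4/3x_2^3 - 3x_2^2 + 3/5x_2 - 9/5 → -9x_1 - 1/9x_2^4 + 8/3x_2^3 - 19x_2^2 + 183/5x_2 - 9/5
  leading term x_1: subtract (-3)·f_1 from -9x_1 - 1/9x_2^4 + 8/3x_2^3 - 19x_2^2 + 183/5x_2 - 9/5 → -1/9x_2^4 + 8/3x_2^3 - 22x_2^2 + 363/5x_2 - 414/5
  leading term x_2^4: no divisor's leading term divides it; move -1/9x_2^4 to the remainder.
  leading term x_2^3: no divisor's leading term divides it; move 8/3x_2^3 to the remainder.
  leading term x_2^2: no divisor's leading term divides it; move -22x_2^2 to the remainder.
  leading term x_2: no divisor's leading term divides it; move 363/5x_2 to the remainder.
  leading term 1: no divisor's leading term divides it; move -414/5 to the remainder.
  remainder -1/9x_2^4 + 8/3x_2^3 - 22x_2^2 + 363/5x_2 - 414/5 ≠ 0; add h_5 = -1/9x_2^4 + 8/3x_2^3 - 22x_2^2 + 363/5x_2 - 414/5 to the basis.

S(f_1,f_3): lcm = x_1^2. S = -1/3x_1x_2^2 + 17/2x_1x_2 - 6x_1 - 1/2x_2 + 3/2.
  leading term x_1x_2^2: subtract (-1/9x_2^2)·f_1 from -1/3x_1x_2^2 + 17/2x_1x_2 - 6x_1 - 1/2x_2 + 3/2 → 17/2x_1x_2 - 6x_1 - 1/9x_2^4 + 4/3x_2^3 - 3x_2^2 - 1/2x_2 + 3/2
  leading term x_1x_2: subtract (17/6x_2)·f_1 from 17/2x_1x_2 - 6x_1 - 1/9x_2^4 + 4/3x_2^3 - 3x_2^2 - 1/2x_2 + 3/2 → -6x_1 - 1/9x_2^4 + 25/6x_2^3 - 37x_2^2 + 76x_2 + 3/2
  leading term x_1: subtract (-2)·f_1 from -6x_1 - 1/9x_2^4 + 25/6x_2^3 - 37x_2^2 + 76x_2 + 3/2 → -1/9x_2^4 + 25/6x_2^3 - 39x_2^2 + 100x_2 - 105/2
  leading term x_2^4: subtract (1)·h_5 from -1/9x_2^4 + 25/6x_2^3 - 39x_2^2 + 100x_2 - 105/2 → 3/2x_2^3 - 17x_2^2 + 137/5x_2 + 303/10
  leading term x_2^3: no divisor's leading term divides it; move 3/2x_2^3 to the remainder.
  leading term x_2^2: no divisor's leading term divides it; move -17x_2^2 to the remainder.
  leading term x_2: no divisor's leading term divides it; move 137/5x_2 to the remainder.
  leading term 1: no divisor's leading term divides it; move 303/10 to the remainder.
  remainder 3/2x_2^3 - 17x_2^2 + 137/5x_2 + 303/10 ≠ 0; add h_6 = 3/2x_2^3 - 17x_2^2 + 137/5x_2 + 303/10 to the basis.

S(f_1,f_4): lcm = x_1x_2. S = -9/8x_1 - 1/3x_2^3 + 4x_2^2 - 69/8x_2 - 9/8.
  leading term x_1: subtract (-3/8)·f_1 from -9/8x_1 - 1/3x_2^3 + 4x_2^2 - 69/8x_2 - 9/8 → -1/3x_2^3 + 29/8x_2^2 - 33/8x_2 - 45/4
  leading term x_2^3: subtract (-2/9)·h_6 from -1/3x_2^3 + 29/8x_2^2 - 33/8x_2 - 45/4 → -11/72x_2^2 + 707/360x_2 - 271/60
  leading term x_2^2: no divisor's leading term divides it; move -11/72x_2^2 to the remainder.
  leading term x_2: no divisor's leading term divides it; move 707/360x_2 to the remainder.
  leading term 1: no divisor's leading term divides it; move -271/60 to the remainder.
  remainder -11/72x_2^2 + 707/360x_2 - 271/60 ≠ 0; add h_7 = -11/72x_2^2 + 707/360x_2 - 271/60 to the basis.

S(f_2,f_4): lcm = x_1^2x_2. S = -9/8x_1^2 + 3/8x_1x_2 - 9/8x_1 - 3/5x_2^2 + 9/5x_2.
  leading term x_1^2: subtract (-3/8x_1)·f_1 from -9/8x_1^2 + 3/8x_1x_2 - 9/8x_1 - 3/5x_2^2 + 9/5x_2 → -3/8x_1x_2^2 + 39/8x_1x_2 - 45/4x_1 - 3/5x_2^2 + 9/5x_2
  leading term x_1x_2^2: subtract (-1/8x_2^2)·f_1 from -3/8x_1x_2^2 + 39/8x_1x_2 - 45/4x_1 - 3/5x_2^2 + 9/5x_2 → 39/8x_1x_2 - 45/4x_1 - 1/8x_2^4 + 3/2x_2^3 - 159/40x_2^2 + 9/5x_2
  leading term x_1x_2: subtract (13/8x_2)·f_1 from 39/8x_1x_2 - 45/4x_1 - 1/8x_2^4 + 3/2x_2^3 - 159/40x_2^2 + 9/5x_2 → -45/4x_1 - 1/8x_2^4 + 25/8x_2^3 - 939/40x_2^2 + 1827/40x_2
  leading term x_1: subtract (-15/4)·f_1 from -45/4x_1 - 1/8x_2^4 + 25/8x_2^3 - 939/40x_2^2 + 1827/40x_2 → -1/8x_2^4 + 25/8x_2^3 - 1089/40x_2^2 + 3627/40x_2 - 405/4
  leading term x_2^4: subtract (9/8)·h_5 from -1/8x_2^4 + 25/8x_2^3 - 1089/40x_2^2 + 3627/40x_2 - 405/4 → 1/8x_2^3 - 99/40x_2^2 + 9x_2 - 81/10
  leading term x_2^3: subtract (1/12)·h_6 from 1/8x_2^3 - 99/40x_2^2 + 9x_2 - 81/10 → -127/120x_2^2 + 403/60x_2 - 85/8
  leading term x_2^2: subtract (381/55)·h_7 from -127/120x_2^2 + 403/60x_2 - 85/8 → -15153/2200x_2 + 45459/2200
  leading term x_2: no divisor's leading term divides it; move -15153/2200x_2 to the remainder.
  leading term 1: no divisor's leading term divides it; move 45459/2200 to the remainder.
  remainder -15153/2200x_2 + 45459/2200 ≠ 0; add h_8 = -15153/2200x_2 + 45459/2200 to the basis.

The other S-polynomials (S(f_2,f_3), S(f_3,f_4), S(f_1,h_5), S(f_2,h_5), S(f_3,h_5), S(f_4,h_5), S(f_1,h_6), S(f_2,h_6), S(f_3,h_6), S(f_4,h_6), S(h_5,h_6), S(f_1,h_7), S(f_2,h_7), S(f_3,h_7), S(f_4,h_7), S(h_5,h_7), S(h_6,h_7), S(f_1,h_8), S(f_2,h_8), S(f_3,h_8), S(f_4,h_8), S(h_5,h_8), S(h_6,h_8), S(h_7,h_8)) all reduce to 0 modulo the current basis, so we have a Gröbner basis.
Inter-reduce: drop elements whose leading term is divisible by another's, tail-reduce, and make monic.
Reduced Gröbner basis: {x_1, x_2 - 3}.

From the last basis element, x_2 - 3 = 0, so x_2 takes values in {3}. Each choice, substituted upward through the basis, yields the corresponding point(s) of the solution set.
  x_2 = 3: the earlier basis element becomes x_1 = 0, giving x_1 = 0 — point (0, 3).

{(0, 3)}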